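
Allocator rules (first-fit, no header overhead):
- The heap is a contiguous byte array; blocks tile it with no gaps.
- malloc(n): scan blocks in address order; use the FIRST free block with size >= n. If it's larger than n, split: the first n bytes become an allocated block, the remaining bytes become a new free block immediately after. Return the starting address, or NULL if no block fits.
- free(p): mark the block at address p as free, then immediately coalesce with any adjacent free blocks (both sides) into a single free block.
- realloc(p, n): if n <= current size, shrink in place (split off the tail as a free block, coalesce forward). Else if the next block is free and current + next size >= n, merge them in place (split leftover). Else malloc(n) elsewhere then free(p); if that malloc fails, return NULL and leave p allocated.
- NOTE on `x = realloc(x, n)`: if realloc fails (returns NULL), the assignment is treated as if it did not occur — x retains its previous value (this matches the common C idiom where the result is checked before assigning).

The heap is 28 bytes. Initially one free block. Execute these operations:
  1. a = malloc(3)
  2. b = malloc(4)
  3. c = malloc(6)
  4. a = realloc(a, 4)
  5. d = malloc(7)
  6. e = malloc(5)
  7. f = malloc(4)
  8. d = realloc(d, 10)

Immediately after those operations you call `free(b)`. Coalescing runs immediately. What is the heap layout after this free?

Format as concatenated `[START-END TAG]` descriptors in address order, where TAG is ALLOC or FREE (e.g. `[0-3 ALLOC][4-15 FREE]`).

Op 1: a = malloc(3) -> a = 0; heap: [0-2 ALLOC][3-27 FREE]
Op 2: b = malloc(4) -> b = 3; heap: [0-2 ALLOC][3-6 ALLOC][7-27 FREE]
Op 3: c = malloc(6) -> c = 7; heap: [0-2 ALLOC][3-6 ALLOC][7-12 ALLOC][13-27 FREE]
Op 4: a = realloc(a, 4) -> a = 13; heap: [0-2 FREE][3-6 ALLOC][7-12 ALLOC][13-16 ALLOC][17-27 FREE]
Op 5: d = malloc(7) -> d = 17; heap: [0-2 FREE][3-6 ALLOC][7-12 ALLOC][13-16 ALLOC][17-23 ALLOC][24-27 FREE]
Op 6: e = malloc(5) -> e = NULL; heap: [0-2 FREE][3-6 ALLOC][7-12 ALLOC][13-16 ALLOC][17-23 ALLOC][24-27 FREE]
Op 7: f = malloc(4) -> f = 24; heap: [0-2 FREE][3-6 ALLOC][7-12 ALLOC][13-16 ALLOC][17-23 ALLOC][24-27 ALLOC]
Op 8: d = realloc(d, 10) -> NULL (d unchanged); heap: [0-2 FREE][3-6 ALLOC][7-12 ALLOC][13-16 ALLOC][17-23 ALLOC][24-27 ALLOC]
free(b): b = 3 -> block [3-6 ALLOC]; mark free, coalesce with adjacent free neighbors -> [0-6 FREE][7-12 ALLOC][13-16 ALLOC][17-23 ALLOC][24-27 ALLOC]

Answer: [0-6 FREE][7-12 ALLOC][13-16 ALLOC][17-23 ALLOC][24-27 ALLOC]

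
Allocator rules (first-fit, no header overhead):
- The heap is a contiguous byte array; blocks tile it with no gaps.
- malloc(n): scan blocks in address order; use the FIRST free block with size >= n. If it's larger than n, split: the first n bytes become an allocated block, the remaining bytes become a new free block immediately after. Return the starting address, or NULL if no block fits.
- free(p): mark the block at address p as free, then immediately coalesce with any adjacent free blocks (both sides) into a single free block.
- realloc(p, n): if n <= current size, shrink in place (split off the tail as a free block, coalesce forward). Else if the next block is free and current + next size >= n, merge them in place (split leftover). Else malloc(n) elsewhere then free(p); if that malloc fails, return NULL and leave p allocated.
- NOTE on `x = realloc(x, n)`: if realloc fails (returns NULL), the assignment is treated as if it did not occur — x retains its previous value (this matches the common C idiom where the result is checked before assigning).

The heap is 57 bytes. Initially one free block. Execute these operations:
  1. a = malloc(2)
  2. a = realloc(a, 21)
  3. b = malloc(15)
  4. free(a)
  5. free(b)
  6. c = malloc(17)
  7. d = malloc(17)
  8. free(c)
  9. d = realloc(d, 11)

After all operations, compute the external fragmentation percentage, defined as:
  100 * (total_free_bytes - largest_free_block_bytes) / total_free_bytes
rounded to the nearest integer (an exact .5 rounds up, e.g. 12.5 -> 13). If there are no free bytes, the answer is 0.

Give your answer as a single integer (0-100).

Op 1: a = malloc(2) -> a = 0; heap: [0-1 ALLOC][2-56 FREE]
Op 2: a = realloc(a, 21) -> a = 0; heap: [0-20 ALLOC][21-56 FREE]
Op 3: b = malloc(15) -> b = 21; heap: [0-20 ALLOC][21-35 ALLOC][36-56 FREE]
Op 4: free(a) -> (freed a); heap: [0-20 FREE][21-35 ALLOC][36-56 FREE]
Op 5: free(b) -> (freed b); heap: [0-56 FREE]
Op 6: c = malloc(17) -> c = 0; heap: [0-16 ALLOC][17-56 FREE]
Op 7: d = malloc(17) -> d = 17; heap: [0-16 ALLOC][17-33 ALLOC][34-56 FREE]
Op 8: free(c) -> (freed c); heap: [0-16 FREE][17-33 ALLOC][34-56 FREE]
Op 9: d = realloc(d, 11) -> d = 17; heap: [0-16 FREE][17-27 ALLOC][28-56 FREE]
Free blocks: [17 29] total_free=46 largest=29 -> 100*(46-29)/46 = 1700/46 ≈ 36.957 -> rounds to 37

Answer: 37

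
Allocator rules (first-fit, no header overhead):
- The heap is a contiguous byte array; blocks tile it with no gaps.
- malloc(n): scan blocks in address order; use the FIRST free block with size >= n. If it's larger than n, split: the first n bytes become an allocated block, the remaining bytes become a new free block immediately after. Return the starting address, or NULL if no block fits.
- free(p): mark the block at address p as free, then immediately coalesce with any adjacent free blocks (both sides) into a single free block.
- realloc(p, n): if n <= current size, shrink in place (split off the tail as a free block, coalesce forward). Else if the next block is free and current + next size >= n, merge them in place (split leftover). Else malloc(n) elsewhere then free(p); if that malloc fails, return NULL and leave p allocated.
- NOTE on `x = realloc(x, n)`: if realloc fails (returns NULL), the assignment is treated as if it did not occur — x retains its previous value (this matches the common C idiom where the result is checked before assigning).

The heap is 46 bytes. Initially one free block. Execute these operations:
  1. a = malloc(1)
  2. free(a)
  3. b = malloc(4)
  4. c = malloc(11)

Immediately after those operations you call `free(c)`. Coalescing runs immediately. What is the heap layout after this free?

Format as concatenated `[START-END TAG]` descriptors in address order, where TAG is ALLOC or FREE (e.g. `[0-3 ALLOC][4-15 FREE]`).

Answer: [0-3 ALLOC][4-45 FREE]

Derivation:
Op 1: a = malloc(1) -> a = 0; heap: [0-0 ALLOC][1-45 FREE]
Op 2: free(a) -> (freed a); heap: [0-45 FREE]
Op 3: b = malloc(4) -> b = 0; heap: [0-3 ALLOC][4-45 FREE]
Op 4: c = malloc(11) -> c = 4; heap: [0-3 ALLOC][4-14 ALLOC][15-45 FREE]
free(c): c = 4 -> block [4-14 ALLOC]; mark free, coalesce with adjacent free neighbors -> [0-3 ALLOC][4-45 FREE]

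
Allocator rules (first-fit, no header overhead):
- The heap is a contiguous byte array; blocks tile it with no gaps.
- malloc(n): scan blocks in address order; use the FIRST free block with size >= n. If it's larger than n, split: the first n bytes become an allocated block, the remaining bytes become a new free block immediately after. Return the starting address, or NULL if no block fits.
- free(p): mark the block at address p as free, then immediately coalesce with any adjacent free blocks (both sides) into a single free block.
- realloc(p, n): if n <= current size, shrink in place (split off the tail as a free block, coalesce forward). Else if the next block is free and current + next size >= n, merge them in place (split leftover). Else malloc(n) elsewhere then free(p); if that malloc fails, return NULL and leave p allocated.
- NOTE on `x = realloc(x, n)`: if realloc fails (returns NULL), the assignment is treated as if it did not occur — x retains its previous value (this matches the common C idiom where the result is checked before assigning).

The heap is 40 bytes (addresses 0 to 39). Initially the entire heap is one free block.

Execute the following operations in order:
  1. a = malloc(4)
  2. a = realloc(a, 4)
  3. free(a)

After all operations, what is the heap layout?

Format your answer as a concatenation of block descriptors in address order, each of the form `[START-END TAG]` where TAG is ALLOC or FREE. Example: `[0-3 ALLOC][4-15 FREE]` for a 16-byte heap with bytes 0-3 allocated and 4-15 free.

Op 1: a = malloc(4) -> a = 0; heap: [0-3 ALLOC][4-39 FREE]
Op 2: a = realloc(a, 4) -> a = 0; heap: [0-3 ALLOC][4-39 FREE]
Op 3: free(a) -> (freed a); heap: [0-39 FREE]

Answer: [0-39 FREE]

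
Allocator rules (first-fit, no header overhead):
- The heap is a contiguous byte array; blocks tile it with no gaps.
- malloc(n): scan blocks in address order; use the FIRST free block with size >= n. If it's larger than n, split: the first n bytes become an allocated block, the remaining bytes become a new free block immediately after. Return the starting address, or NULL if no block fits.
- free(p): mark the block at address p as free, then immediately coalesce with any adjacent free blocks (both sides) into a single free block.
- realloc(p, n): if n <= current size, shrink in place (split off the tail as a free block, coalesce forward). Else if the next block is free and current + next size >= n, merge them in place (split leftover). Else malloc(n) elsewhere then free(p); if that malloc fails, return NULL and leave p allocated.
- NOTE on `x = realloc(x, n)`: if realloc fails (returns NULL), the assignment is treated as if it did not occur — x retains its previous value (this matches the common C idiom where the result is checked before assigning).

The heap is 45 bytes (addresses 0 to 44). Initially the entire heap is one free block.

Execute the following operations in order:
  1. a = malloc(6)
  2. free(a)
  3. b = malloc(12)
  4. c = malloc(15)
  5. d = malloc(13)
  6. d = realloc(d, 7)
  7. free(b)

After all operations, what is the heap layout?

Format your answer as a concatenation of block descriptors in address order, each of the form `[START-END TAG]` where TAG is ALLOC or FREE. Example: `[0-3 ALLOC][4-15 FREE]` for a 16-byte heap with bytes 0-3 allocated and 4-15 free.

Answer: [0-11 FREE][12-26 ALLOC][27-33 ALLOC][34-44 FREE]

Derivation:
Op 1: a = malloc(6) -> a = 0; heap: [0-5 ALLOC][6-44 FREE]
Op 2: free(a) -> (freed a); heap: [0-44 FREE]
Op 3: b = malloc(12) -> b = 0; heap: [0-11 ALLOC][12-44 FREE]
Op 4: c = malloc(15) -> c = 12; heap: [0-11 ALLOC][12-26 ALLOC][27-44 FREE]
Op 5: d = malloc(13) -> d = 27; heap: [0-11 ALLOC][12-26 ALLOC][27-39 ALLOC][40-44 FREE]
Op 6: d = realloc(d, 7) -> d = 27; heap: [0-11 ALLOC][12-26 ALLOC][27-33 ALLOC][34-44 FREE]
Op 7: free(b) -> (freed b); heap: [0-11 FREE][12-26 ALLOC][27-33 ALLOC][34-44 FREE]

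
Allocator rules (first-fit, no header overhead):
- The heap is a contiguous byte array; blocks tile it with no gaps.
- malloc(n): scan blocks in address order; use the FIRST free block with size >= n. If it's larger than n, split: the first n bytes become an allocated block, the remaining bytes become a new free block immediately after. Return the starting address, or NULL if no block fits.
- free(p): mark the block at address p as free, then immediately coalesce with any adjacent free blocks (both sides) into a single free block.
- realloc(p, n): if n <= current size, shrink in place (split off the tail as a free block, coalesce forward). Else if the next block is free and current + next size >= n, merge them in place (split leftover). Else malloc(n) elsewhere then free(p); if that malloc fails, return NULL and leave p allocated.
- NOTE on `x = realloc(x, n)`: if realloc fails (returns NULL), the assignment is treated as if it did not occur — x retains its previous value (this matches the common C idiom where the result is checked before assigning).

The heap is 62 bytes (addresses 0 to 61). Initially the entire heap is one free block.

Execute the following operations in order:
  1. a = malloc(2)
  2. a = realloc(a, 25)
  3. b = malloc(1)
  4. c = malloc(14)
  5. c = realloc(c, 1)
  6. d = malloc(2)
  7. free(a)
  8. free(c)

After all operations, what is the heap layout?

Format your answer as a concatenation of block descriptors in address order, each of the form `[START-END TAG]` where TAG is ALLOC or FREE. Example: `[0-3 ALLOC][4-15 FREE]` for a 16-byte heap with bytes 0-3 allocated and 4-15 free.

Answer: [0-24 FREE][25-25 ALLOC][26-26 FREE][27-28 ALLOC][29-61 FREE]

Derivation:
Op 1: a = malloc(2) -> a = 0; heap: [0-1 ALLOC][2-61 FREE]
Op 2: a = realloc(a, 25) -> a = 0; heap: [0-24 ALLOC][25-61 FREE]
Op 3: b = malloc(1) -> b = 25; heap: [0-24 ALLOC][25-25 ALLOC][26-61 FREE]
Op 4: c = malloc(14) -> c = 26; heap: [0-24 ALLOC][25-25 ALLOC][26-39 ALLOC][40-61 FREE]
Op 5: c = realloc(c, 1) -> c = 26; heap: [0-24 ALLOC][25-25 ALLOC][26-26 ALLOC][27-61 FREE]
Op 6: d = malloc(2) -> d = 27; heap: [0-24 ALLOC][25-25 ALLOC][26-26 ALLOC][27-28 ALLOC][29-61 FREE]
Op 7: free(a) -> (freed a); heap: [0-24 FREE][25-25 ALLOC][26-26 ALLOC][27-28 ALLOC][29-61 FREE]
Op 8: free(c) -> (freed c); heap: [0-24 FREE][25-25 ALLOC][26-26 FREE][27-28 ALLOC][29-61 FREE]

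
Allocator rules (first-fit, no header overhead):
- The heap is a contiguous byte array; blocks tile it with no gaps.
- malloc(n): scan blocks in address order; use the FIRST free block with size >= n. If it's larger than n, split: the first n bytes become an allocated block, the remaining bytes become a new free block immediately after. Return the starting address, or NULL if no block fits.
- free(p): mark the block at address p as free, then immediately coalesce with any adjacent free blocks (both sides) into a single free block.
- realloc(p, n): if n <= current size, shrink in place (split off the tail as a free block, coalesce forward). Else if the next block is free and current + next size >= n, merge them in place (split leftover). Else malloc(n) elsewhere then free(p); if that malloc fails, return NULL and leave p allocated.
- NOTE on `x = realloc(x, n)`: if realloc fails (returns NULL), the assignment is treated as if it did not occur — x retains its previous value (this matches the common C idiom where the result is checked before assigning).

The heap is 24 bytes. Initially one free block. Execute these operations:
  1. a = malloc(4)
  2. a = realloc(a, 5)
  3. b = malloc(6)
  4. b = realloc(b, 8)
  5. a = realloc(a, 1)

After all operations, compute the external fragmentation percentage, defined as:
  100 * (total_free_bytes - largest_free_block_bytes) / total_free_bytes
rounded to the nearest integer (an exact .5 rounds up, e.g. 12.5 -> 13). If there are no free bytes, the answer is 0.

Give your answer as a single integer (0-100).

Answer: 27

Derivation:
Op 1: a = malloc(4) -> a = 0; heap: [0-3 ALLOC][4-23 FREE]
Op 2: a = realloc(a, 5) -> a = 0; heap: [0-4 ALLOC][5-23 FREE]
Op 3: b = malloc(6) -> b = 5; heap: [0-4 ALLOC][5-10 ALLOC][11-23 FREE]
Op 4: b = realloc(b, 8) -> b = 5; heap: [0-4 ALLOC][5-12 ALLOC][13-23 FREE]
Op 5: a = realloc(a, 1) -> a = 0; heap: [0-0 ALLOC][1-4 FREE][5-12 ALLOC][13-23 FREE]
Free blocks: [4 11] total_free=15 largest=11 -> 100*(15-11)/15 = 400/15 ≈ 26.667 -> rounds to 27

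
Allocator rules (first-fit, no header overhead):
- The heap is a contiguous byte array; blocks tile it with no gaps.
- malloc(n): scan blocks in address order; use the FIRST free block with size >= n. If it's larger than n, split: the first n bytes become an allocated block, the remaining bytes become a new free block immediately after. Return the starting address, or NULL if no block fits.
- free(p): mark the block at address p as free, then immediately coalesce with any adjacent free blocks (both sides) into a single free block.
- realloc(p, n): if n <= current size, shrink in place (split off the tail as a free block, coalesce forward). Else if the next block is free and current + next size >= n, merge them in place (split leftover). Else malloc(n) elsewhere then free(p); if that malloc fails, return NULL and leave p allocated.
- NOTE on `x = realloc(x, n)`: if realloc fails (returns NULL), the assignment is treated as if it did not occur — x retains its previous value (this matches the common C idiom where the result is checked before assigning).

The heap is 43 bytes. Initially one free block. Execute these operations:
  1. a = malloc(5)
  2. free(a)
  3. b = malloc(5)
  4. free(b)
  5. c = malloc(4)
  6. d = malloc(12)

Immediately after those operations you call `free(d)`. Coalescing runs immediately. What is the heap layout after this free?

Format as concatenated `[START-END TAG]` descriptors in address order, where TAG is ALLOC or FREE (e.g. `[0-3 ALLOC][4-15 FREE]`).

Answer: [0-3 ALLOC][4-42 FREE]

Derivation:
Op 1: a = malloc(5) -> a = 0; heap: [0-4 ALLOC][5-42 FREE]
Op 2: free(a) -> (freed a); heap: [0-42 FREE]
Op 3: b = malloc(5) -> b = 0; heap: [0-4 ALLOC][5-42 FREE]
Op 4: free(b) -> (freed b); heap: [0-42 FREE]
Op 5: c = malloc(4) -> c = 0; heap: [0-3 ALLOC][4-42 FREE]
Op 6: d = malloc(12) -> d = 4; heap: [0-3 ALLOC][4-15 ALLOC][16-42 FREE]
free(d): d = 4 -> block [4-15 ALLOC]; mark free, coalesce with adjacent free neighbors -> [0-3 ALLOC][4-42 FREE]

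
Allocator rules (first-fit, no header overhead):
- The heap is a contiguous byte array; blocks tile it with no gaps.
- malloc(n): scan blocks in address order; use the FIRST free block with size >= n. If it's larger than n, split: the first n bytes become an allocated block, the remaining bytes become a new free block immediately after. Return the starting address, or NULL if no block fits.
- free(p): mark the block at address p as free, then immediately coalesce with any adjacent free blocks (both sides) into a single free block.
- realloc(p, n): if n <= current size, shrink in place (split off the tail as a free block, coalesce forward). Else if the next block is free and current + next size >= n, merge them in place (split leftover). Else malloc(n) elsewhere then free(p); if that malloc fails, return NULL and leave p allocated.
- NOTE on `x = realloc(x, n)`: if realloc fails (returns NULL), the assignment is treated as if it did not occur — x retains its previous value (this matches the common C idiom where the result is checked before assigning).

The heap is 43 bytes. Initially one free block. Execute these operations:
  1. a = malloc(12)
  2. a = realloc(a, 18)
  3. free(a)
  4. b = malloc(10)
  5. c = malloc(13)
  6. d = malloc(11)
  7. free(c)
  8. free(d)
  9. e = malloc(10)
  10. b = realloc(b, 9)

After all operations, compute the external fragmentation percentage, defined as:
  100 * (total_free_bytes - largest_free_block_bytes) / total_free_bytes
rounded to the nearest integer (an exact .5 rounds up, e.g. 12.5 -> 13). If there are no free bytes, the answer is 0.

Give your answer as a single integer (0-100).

Answer: 4

Derivation:
Op 1: a = malloc(12) -> a = 0; heap: [0-11 ALLOC][12-42 FREE]
Op 2: a = realloc(a, 18) -> a = 0; heap: [0-17 ALLOC][18-42 FREE]
Op 3: free(a) -> (freed a); heap: [0-42 FREE]
Op 4: b = malloc(10) -> b = 0; heap: [0-9 ALLOC][10-42 FREE]
Op 5: c = malloc(13) -> c = 10; heap: [0-9 ALLOC][10-22 ALLOC][23-42 FREE]
Op 6: d = malloc(11) -> d = 23; heap: [0-9 ALLOC][10-22 ALLOC][23-33 ALLOC][34-42 FREE]
Op 7: free(c) -> (freed c); heap: [0-9 ALLOC][10-22 FREE][23-33 ALLOC][34-42 FREE]
Op 8: free(d) -> (freed d); heap: [0-9 ALLOC][10-42 FREE]
Op 9: e = malloc(10) -> e = 10; heap: [0-9 ALLOC][10-19 ALLOC][20-42 FREE]
Op 10: b = realloc(b, 9) -> b = 0; heap: [0-8 ALLOC][9-9 FREE][10-19 ALLOC][20-42 FREE]
Free blocks: [1 23] total_free=24 largest=23 -> 100*(24-23)/24 = 100/24 ≈ 4.167 -> rounds to 4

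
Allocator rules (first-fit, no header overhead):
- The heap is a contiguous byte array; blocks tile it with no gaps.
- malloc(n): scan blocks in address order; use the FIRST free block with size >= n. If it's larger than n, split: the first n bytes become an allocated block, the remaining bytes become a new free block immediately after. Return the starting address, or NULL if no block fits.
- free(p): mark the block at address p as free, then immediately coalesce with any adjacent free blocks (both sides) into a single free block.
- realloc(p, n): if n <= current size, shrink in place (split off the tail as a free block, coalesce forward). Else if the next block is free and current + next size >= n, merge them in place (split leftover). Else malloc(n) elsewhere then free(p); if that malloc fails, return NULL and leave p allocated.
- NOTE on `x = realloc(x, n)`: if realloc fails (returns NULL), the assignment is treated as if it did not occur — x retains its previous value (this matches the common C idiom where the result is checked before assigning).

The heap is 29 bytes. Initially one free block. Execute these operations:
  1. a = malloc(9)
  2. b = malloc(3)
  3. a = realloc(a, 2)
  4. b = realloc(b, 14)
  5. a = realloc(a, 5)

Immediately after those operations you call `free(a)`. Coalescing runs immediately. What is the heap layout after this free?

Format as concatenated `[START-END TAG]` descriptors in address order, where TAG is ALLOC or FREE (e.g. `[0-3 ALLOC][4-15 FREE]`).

Answer: [0-8 FREE][9-22 ALLOC][23-28 FREE]

Derivation:
Op 1: a = malloc(9) -> a = 0; heap: [0-8 ALLOC][9-28 FREE]
Op 2: b = malloc(3) -> b = 9; heap: [0-8 ALLOC][9-11 ALLOC][12-28 FREE]
Op 3: a = realloc(a, 2) -> a = 0; heap: [0-1 ALLOC][2-8 FREE][9-11 ALLOC][12-28 FREE]
Op 4: b = realloc(b, 14) -> b = 9; heap: [0-1 ALLOC][2-8 FREE][9-22 ALLOC][23-28 FREE]
Op 5: a = realloc(a, 5) -> a = 0; heap: [0-4 ALLOC][5-8 FREE][9-22 ALLOC][23-28 FREE]
free(a): a = 0 -> block [0-4 ALLOC]; mark free, coalesce with adjacent free neighbors -> [0-8 FREE][9-22 ALLOC][23-28 FREE]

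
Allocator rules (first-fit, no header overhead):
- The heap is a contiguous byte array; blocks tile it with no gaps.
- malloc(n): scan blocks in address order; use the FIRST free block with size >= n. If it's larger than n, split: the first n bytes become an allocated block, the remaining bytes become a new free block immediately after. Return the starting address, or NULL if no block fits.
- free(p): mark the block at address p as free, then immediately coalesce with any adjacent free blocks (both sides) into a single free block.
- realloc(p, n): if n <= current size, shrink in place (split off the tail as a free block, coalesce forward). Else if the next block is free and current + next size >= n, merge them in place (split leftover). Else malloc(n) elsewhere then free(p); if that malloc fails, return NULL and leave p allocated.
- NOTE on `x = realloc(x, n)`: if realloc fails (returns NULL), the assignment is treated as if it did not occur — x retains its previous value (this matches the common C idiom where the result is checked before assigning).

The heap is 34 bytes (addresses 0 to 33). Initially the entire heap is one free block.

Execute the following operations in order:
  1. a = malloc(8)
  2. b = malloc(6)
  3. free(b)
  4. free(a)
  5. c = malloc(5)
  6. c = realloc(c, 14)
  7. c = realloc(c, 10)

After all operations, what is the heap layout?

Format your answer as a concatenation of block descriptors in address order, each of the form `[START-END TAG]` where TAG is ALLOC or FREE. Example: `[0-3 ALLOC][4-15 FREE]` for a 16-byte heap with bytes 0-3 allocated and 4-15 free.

Op 1: a = malloc(8) -> a = 0; heap: [0-7 ALLOC][8-33 FREE]
Op 2: b = malloc(6) -> b = 8; heap: [0-7 ALLOC][8-13 ALLOC][14-33 FREE]
Op 3: free(b) -> (freed b); heap: [0-7 ALLOC][8-33 FREE]
Op 4: free(a) -> (freed a); heap: [0-33 FREE]
Op 5: c = malloc(5) -> c = 0; heap: [0-4 ALLOC][5-33 FREE]
Op 6: c = realloc(c, 14) -> c = 0; heap: [0-13 ALLOC][14-33 FREE]
Op 7: c = realloc(c, 10) -> c = 0; heap: [0-9 ALLOC][10-33 FREE]

Answer: [0-9 ALLOC][10-33 FREE]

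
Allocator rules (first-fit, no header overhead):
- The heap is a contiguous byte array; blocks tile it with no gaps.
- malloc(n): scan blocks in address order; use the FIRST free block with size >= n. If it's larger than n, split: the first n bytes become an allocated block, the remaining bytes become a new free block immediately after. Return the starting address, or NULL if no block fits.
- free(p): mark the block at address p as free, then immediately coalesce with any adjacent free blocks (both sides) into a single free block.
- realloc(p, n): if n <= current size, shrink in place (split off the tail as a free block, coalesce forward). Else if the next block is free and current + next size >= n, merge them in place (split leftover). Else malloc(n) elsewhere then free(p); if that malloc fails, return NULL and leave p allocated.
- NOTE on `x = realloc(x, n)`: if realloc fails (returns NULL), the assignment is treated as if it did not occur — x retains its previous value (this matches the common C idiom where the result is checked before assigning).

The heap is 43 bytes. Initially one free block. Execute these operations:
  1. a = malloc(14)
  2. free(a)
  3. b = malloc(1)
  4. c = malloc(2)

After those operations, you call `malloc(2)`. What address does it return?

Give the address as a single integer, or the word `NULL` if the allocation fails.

Answer: 3

Derivation:
Op 1: a = malloc(14) -> a = 0; heap: [0-13 ALLOC][14-42 FREE]
Op 2: free(a) -> (freed a); heap: [0-42 FREE]
Op 3: b = malloc(1) -> b = 0; heap: [0-0 ALLOC][1-42 FREE]
Op 4: c = malloc(2) -> c = 1; heap: [0-0 ALLOC][1-2 ALLOC][3-42 FREE]
malloc(2): first-fit scan over [0-0 ALLOC][1-2 ALLOC][3-42 FREE] -> 3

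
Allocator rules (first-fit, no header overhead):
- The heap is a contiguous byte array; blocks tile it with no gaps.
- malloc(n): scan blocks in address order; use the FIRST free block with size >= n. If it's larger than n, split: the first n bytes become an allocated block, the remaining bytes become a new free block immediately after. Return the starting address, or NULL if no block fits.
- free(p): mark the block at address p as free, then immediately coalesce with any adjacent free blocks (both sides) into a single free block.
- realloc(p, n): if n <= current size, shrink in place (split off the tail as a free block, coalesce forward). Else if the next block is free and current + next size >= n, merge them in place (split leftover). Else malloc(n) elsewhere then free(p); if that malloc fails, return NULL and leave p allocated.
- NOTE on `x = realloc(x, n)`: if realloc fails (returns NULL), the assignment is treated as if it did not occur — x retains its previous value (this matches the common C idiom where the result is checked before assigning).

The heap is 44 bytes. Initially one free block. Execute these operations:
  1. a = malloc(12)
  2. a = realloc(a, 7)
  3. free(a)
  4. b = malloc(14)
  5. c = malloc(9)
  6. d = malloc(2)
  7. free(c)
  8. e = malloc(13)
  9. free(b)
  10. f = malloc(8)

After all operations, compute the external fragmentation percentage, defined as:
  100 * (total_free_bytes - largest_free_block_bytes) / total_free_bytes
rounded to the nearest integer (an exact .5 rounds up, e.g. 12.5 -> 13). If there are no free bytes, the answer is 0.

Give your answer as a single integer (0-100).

Answer: 29

Derivation:
Op 1: a = malloc(12) -> a = 0; heap: [0-11 ALLOC][12-43 FREE]
Op 2: a = realloc(a, 7) -> a = 0; heap: [0-6 ALLOC][7-43 FREE]
Op 3: free(a) -> (freed a); heap: [0-43 FREE]
Op 4: b = malloc(14) -> b = 0; heap: [0-13 ALLOC][14-43 FREE]
Op 5: c = malloc(9) -> c = 14; heap: [0-13 ALLOC][14-22 ALLOC][23-43 FREE]
Op 6: d = malloc(2) -> d = 23; heap: [0-13 ALLOC][14-22 ALLOC][23-24 ALLOC][25-43 FREE]
Op 7: free(c) -> (freed c); heap: [0-13 ALLOC][14-22 FREE][23-24 ALLOC][25-43 FREE]
Op 8: e = malloc(13) -> e = 25; heap: [0-13 ALLOC][14-22 FREE][23-24 ALLOC][25-37 ALLOC][38-43 FREE]
Op 9: free(b) -> (freed b); heap: [0-22 FREE][23-24 ALLOC][25-37 ALLOC][38-43 FREE]
Op 10: f = malloc(8) -> f = 0; heap: [0-7 ALLOC][8-22 FREE][23-24 ALLOC][25-37 ALLOC][38-43 FREE]
Free blocks: [15 6] total_free=21 largest=15 -> 100*(21-15)/21 = 600/21 ≈ 28.571 -> rounds to 29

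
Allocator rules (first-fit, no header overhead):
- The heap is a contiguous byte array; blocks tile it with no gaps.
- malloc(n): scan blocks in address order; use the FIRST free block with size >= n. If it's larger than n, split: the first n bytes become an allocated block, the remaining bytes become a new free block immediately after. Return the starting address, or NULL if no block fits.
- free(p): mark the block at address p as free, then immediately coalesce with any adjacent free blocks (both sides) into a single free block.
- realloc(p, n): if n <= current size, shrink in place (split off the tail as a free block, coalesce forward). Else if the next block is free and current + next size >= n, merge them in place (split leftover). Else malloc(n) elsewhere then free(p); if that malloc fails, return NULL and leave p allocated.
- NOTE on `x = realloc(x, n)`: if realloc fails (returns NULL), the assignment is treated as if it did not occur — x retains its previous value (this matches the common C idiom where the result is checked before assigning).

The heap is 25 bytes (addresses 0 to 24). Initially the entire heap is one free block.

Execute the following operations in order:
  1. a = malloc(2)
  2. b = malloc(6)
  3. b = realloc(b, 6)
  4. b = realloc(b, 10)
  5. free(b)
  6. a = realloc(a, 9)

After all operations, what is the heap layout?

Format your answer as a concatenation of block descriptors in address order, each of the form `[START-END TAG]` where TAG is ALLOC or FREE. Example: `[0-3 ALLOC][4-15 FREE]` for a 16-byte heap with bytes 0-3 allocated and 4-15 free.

Op 1: a = malloc(2) -> a = 0; heap: [0-1 ALLOC][2-24 FREE]
Op 2: b = malloc(6) -> b = 2; heap: [0-1 ALLOC][2-7 ALLOC][8-24 FREE]
Op 3: b = realloc(b, 6) -> b = 2; heap: [0-1 ALLOC][2-7 ALLOC][8-24 FREE]
Op 4: b = realloc(b, 10) -> b = 2; heap: [0-1 ALLOC][2-11 ALLOC][12-24 FREE]
Op 5: free(b) -> (freed b); heap: [0-1 ALLOC][2-24 FREE]
Op 6: a = realloc(a, 9) -> a = 0; heap: [0-8 ALLOC][9-24 FREE]

Answer: [0-8 ALLOC][9-24 FREE]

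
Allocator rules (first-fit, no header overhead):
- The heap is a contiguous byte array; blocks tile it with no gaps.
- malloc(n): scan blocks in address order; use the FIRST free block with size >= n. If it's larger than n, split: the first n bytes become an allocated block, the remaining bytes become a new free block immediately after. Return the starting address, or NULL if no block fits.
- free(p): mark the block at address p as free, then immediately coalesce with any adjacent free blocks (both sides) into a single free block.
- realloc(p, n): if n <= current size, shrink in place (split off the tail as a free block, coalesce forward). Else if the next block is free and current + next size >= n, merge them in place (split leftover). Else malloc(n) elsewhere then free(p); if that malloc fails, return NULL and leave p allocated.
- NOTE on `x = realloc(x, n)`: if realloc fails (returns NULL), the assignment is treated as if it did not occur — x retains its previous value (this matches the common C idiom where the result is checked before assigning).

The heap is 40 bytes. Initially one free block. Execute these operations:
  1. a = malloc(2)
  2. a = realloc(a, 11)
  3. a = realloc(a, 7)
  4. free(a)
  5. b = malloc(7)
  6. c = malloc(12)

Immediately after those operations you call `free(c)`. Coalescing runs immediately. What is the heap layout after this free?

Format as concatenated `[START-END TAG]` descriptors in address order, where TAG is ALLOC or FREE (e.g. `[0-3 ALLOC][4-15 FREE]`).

Answer: [0-6 ALLOC][7-39 FREE]

Derivation:
Op 1: a = malloc(2) -> a = 0; heap: [0-1 ALLOC][2-39 FREE]
Op 2: a = realloc(a, 11) -> a = 0; heap: [0-10 ALLOC][11-39 FREE]
Op 3: a = realloc(a, 7) -> a = 0; heap: [0-6 ALLOC][7-39 FREE]
Op 4: free(a) -> (freed a); heap: [0-39 FREE]
Op 5: b = malloc(7) -> b = 0; heap: [0-6 ALLOC][7-39 FREE]
Op 6: c = malloc(12) -> c = 7; heap: [0-6 ALLOC][7-18 ALLOC][19-39 FREE]
free(c): c = 7 -> block [7-18 ALLOC]; mark free, coalesce with adjacent free neighbors -> [0-6 ALLOC][7-39 FREE]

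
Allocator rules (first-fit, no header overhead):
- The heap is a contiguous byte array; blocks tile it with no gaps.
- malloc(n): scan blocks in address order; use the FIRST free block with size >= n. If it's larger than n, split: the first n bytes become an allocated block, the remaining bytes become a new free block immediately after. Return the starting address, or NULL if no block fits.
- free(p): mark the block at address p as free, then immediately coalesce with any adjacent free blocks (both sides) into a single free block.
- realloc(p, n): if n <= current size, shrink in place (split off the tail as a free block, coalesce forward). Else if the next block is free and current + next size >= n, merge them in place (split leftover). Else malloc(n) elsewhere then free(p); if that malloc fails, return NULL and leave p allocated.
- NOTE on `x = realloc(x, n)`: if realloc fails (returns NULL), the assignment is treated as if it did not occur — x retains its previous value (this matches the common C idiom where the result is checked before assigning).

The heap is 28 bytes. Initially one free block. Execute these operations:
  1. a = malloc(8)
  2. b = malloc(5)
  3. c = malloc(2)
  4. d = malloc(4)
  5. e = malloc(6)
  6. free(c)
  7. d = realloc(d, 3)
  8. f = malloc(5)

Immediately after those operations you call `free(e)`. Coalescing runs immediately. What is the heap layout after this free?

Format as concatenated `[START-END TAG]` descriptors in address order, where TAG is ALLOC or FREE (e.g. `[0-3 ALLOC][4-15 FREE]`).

Op 1: a = malloc(8) -> a = 0; heap: [0-7 ALLOC][8-27 FREE]
Op 2: b = malloc(5) -> b = 8; heap: [0-7 ALLOC][8-12 ALLOC][13-27 FREE]
Op 3: c = malloc(2) -> c = 13; heap: [0-7 ALLOC][8-12 ALLOC][13-14 ALLOC][15-27 FREE]
Op 4: d = malloc(4) -> d = 15; heap: [0-7 ALLOC][8-12 ALLOC][13-14 ALLOC][15-18 ALLOC][19-27 FREE]
Op 5: e = malloc(6) -> e = 19; heap: [0-7 ALLOC][8-12 ALLOC][13-14 ALLOC][15-18 ALLOC][19-24 ALLOC][25-27 FREE]
Op 6: free(c) -> (freed c); heap: [0-7 ALLOC][8-12 ALLOC][13-14 FREE][15-18 ALLOC][19-24 ALLOC][25-27 FREE]
Op 7: d = realloc(d, 3) -> d = 15; heap: [0-7 ALLOC][8-12 ALLOC][13-14 FREE][15-17 ALLOC][18-18 FREE][19-24 ALLOC][25-27 FREE]
Op 8: f = malloc(5) -> f = NULL; heap: [0-7 ALLOC][8-12 ALLOC][13-14 FREE][15-17 ALLOC][18-18 FREE][19-24 ALLOC][25-27 FREE]
free(e): e = 19 -> block [19-24 ALLOC]; mark free, coalesce with adjacent free neighbors -> [0-7 ALLOC][8-12 ALLOC][13-14 FREE][15-17 ALLOC][18-27 FREE]

Answer: [0-7 ALLOC][8-12 ALLOC][13-14 FREE][15-17 ALLOC][18-27 FREE]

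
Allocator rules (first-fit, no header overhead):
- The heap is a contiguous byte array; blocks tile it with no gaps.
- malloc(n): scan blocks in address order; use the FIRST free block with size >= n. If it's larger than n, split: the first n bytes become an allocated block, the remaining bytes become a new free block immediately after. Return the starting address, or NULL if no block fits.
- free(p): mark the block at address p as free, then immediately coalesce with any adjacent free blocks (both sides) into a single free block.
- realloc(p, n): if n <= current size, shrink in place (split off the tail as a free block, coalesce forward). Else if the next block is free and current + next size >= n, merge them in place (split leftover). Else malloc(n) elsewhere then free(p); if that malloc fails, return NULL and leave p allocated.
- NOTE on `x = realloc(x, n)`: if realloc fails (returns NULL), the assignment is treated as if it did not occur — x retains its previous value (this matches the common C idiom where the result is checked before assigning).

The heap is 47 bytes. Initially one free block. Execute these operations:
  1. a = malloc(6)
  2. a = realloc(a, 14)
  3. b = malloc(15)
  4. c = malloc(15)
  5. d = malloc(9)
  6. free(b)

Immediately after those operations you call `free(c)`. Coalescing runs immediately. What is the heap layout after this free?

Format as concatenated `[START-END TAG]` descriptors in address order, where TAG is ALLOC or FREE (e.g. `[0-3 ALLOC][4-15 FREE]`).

Answer: [0-13 ALLOC][14-46 FREE]

Derivation:
Op 1: a = malloc(6) -> a = 0; heap: [0-5 ALLOC][6-46 FREE]
Op 2: a = realloc(a, 14) -> a = 0; heap: [0-13 ALLOC][14-46 FREE]
Op 3: b = malloc(15) -> b = 14; heap: [0-13 ALLOC][14-28 ALLOC][29-46 FREE]
Op 4: c = malloc(15) -> c = 29; heap: [0-13 ALLOC][14-28 ALLOC][29-43 ALLOC][44-46 FREE]
Op 5: d = malloc(9) -> d = NULL; heap: [0-13 ALLOC][14-28 ALLOC][29-43 ALLOC][44-46 FREE]
Op 6: free(b) -> (freed b); heap: [0-13 ALLOC][14-28 FREE][29-43 ALLOC][44-46 FREE]
free(c): c = 29 -> block [29-43 ALLOC]; mark free, coalesce with adjacent free neighbors -> [0-13 ALLOC][14-46 FREE]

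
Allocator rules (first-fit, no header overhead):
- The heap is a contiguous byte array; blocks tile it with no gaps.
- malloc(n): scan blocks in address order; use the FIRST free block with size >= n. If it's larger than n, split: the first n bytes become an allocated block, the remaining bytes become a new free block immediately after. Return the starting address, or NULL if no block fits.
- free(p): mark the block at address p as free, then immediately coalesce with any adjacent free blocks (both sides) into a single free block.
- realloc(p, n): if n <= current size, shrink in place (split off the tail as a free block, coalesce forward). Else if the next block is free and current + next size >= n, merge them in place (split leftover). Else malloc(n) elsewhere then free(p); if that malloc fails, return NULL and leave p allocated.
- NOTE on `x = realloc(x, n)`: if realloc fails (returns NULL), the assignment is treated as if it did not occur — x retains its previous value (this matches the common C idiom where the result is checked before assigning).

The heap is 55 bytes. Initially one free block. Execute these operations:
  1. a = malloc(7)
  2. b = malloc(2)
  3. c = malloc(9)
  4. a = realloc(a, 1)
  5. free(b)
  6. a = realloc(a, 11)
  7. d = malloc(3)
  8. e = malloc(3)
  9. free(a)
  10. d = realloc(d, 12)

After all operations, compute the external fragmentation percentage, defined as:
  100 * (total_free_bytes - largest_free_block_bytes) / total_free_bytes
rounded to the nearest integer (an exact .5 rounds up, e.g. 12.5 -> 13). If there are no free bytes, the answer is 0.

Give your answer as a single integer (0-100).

Answer: 19

Derivation:
Op 1: a = malloc(7) -> a = 0; heap: [0-6 ALLOC][7-54 FREE]
Op 2: b = malloc(2) -> b = 7; heap: [0-6 ALLOC][7-8 ALLOC][9-54 FREE]
Op 3: c = malloc(9) -> c = 9; heap: [0-6 ALLOC][7-8 ALLOC][9-17 ALLOC][18-54 FREE]
Op 4: a = realloc(a, 1) -> a = 0; heap: [0-0 ALLOC][1-6 FREE][7-8 ALLOC][9-17 ALLOC][18-54 FREE]
Op 5: free(b) -> (freed b); heap: [0-0 ALLOC][1-8 FREE][9-17 ALLOC][18-54 FREE]
Op 6: a = realloc(a, 11) -> a = 18; heap: [0-8 FREE][9-17 ALLOC][18-28 ALLOC][29-54 FREE]
Op 7: d = malloc(3) -> d = 0; heap: [0-2 ALLOC][3-8 FREE][9-17 ALLOC][18-28 ALLOC][29-54 FREE]
Op 8: e = malloc(3) -> e = 3; heap: [0-2 ALLOC][3-5 ALLOC][6-8 FREE][9-17 ALLOC][18-28 ALLOC][29-54 FREE]
Op 9: free(a) -> (freed a); heap: [0-2 ALLOC][3-5 ALLOC][6-8 FREE][9-17 ALLOC][18-54 FREE]
Op 10: d = realloc(d, 12) -> d = 18; heap: [0-2 FREE][3-5 ALLOC][6-8 FREE][9-17 ALLOC][18-29 ALLOC][30-54 FREE]
Free blocks: [3 3 25] total_free=31 largest=25 -> 100*(31-25)/31 = 600/31 ≈ 19.355 -> rounds to 19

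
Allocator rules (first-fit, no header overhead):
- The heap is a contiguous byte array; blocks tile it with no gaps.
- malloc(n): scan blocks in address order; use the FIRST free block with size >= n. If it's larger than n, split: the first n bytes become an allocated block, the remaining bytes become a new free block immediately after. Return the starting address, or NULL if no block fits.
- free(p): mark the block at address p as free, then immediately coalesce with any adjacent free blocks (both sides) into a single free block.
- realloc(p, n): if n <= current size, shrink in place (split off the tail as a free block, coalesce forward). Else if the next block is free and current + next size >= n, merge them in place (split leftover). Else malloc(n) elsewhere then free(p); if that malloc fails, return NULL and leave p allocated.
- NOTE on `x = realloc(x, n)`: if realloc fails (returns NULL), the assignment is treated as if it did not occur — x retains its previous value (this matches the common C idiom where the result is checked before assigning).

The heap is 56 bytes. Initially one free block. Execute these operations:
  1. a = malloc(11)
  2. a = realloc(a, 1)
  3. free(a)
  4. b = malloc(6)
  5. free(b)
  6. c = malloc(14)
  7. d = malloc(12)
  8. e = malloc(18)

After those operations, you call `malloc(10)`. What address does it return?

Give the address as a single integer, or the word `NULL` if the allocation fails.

Op 1: a = malloc(11) -> a = 0; heap: [0-10 ALLOC][11-55 FREE]
Op 2: a = realloc(a, 1) -> a = 0; heap: [0-0 ALLOC][1-55 FREE]
Op 3: free(a) -> (freed a); heap: [0-55 FREE]
Op 4: b = malloc(6) -> b = 0; heap: [0-5 ALLOC][6-55 FREE]
Op 5: free(b) -> (freed b); heap: [0-55 FREE]
Op 6: c = malloc(14) -> c = 0; heap: [0-13 ALLOC][14-55 FREE]
Op 7: d = malloc(12) -> d = 14; heap: [0-13 ALLOC][14-25 ALLOC][26-55 FREE]
Op 8: e = malloc(18) -> e = 26; heap: [0-13 ALLOC][14-25 ALLOC][26-43 ALLOC][44-55 FREE]
malloc(10): first-fit scan over [0-13 ALLOC][14-25 ALLOC][26-43 ALLOC][44-55 FREE] -> 44

Answer: 44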